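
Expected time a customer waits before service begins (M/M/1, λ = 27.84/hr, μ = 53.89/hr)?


ρ = 27.84/53.89 = 0.5166
Wq = ρ/(μ−λ) = 0.5166/(53.89 − 27.84) = 0.5166/26.05 = 0.01983 hr

Final: 0.01983 hr


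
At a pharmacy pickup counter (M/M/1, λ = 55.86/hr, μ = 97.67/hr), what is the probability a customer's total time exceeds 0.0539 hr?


W ~ Exponential(μ−λ) for M/M/1.
μ − λ = 97.67 − 55.86 = 41.8100
P(W > t) = e^{−(μ−λ)t} = e^{−2.2536} = 0.105025

Final: 0.105025


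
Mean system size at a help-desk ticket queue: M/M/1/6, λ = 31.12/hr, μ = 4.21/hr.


ρ = 31.12/4.21 = 7.3919
L = ρ[1 − (K+1)ρ^K + Kρ^(K+1)] / [(1−ρ)(1−ρ^(K+1))]
Numerator: 7.3919·(1 − 7·163134.176469 + 6·1205875.432714) = 45041316.606731
Denominator: (-6.3919)·(-1205874.432714) = 7707857.715996
L = 45041316.606731/7707857.715996 = 5.8436

Final: 5.8436


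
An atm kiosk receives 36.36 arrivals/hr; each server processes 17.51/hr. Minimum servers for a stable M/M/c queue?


Stability requires cμ > λ ⇔ c > λ/μ.
λ/μ = 36.36/17.51 = 2.0765
Minimum integer c = ⌊2.0765⌋ + 1 = 3
Check: 3·17.51 = 52.53 > 36.36, while 2·17.51 = 35.02 ≤ 36.36

Final: 3 servers


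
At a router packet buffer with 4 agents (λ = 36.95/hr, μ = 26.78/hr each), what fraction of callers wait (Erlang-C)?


a = λ/μ = 1.3798; ρ = a/4 = 0.3449
P₀ = 0.250004 (from M/M/c formula)
C(c,a) = [a^c/(c!(1−ρ))]·P₀ = [3.62423/(24·0.6551)]·0.250004
= 0.23053·0.250004 = 0.057633

Final: 0.057633


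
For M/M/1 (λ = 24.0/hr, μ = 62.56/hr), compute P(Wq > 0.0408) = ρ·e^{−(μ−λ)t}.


ρ = 24.0/62.56 = 0.3836
P(Wq > t) = ρ·e^{−(μ−λ)t} = 0.3836·e^{−1.5732}
= 0.3836·0.207371 = 0.079554

Final: 0.079554


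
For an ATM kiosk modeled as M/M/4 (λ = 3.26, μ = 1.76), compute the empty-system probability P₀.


a = λ/μ = 3.26/1.76 = 1.8523; ρ = a/c = 0.4631
Σ_{k=0}^{3} a^k/k! (terms k=0..3) = 1.00000 + 1.85227 + 1.71546 + 1.05916 = 5.62689
Tail: a^4/(4!(1−ρ)) = 11.77117/(24·0.5369) = 0.91346
P₀ = 1/(5.62689 + 0.91346) = 1/6.54035 = 0.152897

Final: 0.152897


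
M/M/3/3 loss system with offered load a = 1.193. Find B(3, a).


B(c,a) = (a^c/c!) / Σ_{k=0}^{c} a^k/k!
a^3/3! = 0.282989
Σ terms (k=0..3): 1.00000 + 1.19300 + 0.71162 + 0.28299 = 3.187614
B = 0.282989/3.187614 = 0.088778

Final: 0.088778


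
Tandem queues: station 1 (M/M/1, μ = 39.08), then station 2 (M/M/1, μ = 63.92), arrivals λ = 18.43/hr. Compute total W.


Each node sees arrival rate λ = 18.43/hr (tandem ⇒ throughput preserved).
W₁ = 1/(μ₁−λ) = 1/(39.08−18.43) = 0.04843 hr
W₂ = 1/(μ₂−λ) = 1/(63.92−18.43) = 0.02198 hr
W_total = W₁ + W₂ = 0.04843 + 0.02198 = 0.07041 hr

Final: 0.07041 hr


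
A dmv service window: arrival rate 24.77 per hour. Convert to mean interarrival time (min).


Mean interarrival time = 1/λ = 1/24.77 hour = 0.04037 hour
In minutes: 0.04037 × 60 = 2.4223 min

Final: 2.4223 min


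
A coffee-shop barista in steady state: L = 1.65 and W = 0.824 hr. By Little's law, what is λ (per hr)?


λ = L/W = 1.65/0.824 = 2.0024 /hr

Final: 2.0024 /hr


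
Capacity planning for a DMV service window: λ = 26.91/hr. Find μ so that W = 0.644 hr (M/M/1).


W = 1/(μ−λ) ⇒ μ − λ = 1/W = 1/0.644 = 1.5528
μ = λ + 1/W = 26.91 + 1.5528 = 28.4628 per hr

Final: 28.4628 /hr


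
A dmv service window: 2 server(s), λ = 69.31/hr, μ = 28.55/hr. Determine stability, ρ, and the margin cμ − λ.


Total capacity cμ = 2·28.55 = 57.10/hr
ρ = λ/(cμ) = 69.31/57.10 = 1.2138
Stable ⇔ ρ < 1: NO
Spare capacity = cμ − λ = 57.10 − 69.31 = -12.21/hr

Final: ρ = 1.2138; unstable; margin = -12.21/hr


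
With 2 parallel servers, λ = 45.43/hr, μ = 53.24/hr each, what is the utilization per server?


ρ = λ/(cμ) = 45.43/(2·53.24) = 45.43/106.48 = 0.4267

Final: 0.4267


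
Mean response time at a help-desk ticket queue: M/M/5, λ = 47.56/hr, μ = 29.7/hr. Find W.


a = 1.6013; ρ = 0.3203; P₀ = 0.201168
Lq = P₀·a^c·ρ/(c!(1−ρ)²) = 0.01224
Wq = Lq/λ = 0.01224/47.56 = 0.0002573 hr
W = Wq + 1/μ = 0.0002573 + 0.03367 = 0.03393 hr

Final: 0.03393 hr


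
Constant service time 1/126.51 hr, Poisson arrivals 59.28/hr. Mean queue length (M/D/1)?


ρ = 59.28/126.51 = 0.4686
M/D/1: Lq = ρ²/(2(1−ρ)) = 0.2196/(2·0.5314) = 0.20658

Final: 0.20658


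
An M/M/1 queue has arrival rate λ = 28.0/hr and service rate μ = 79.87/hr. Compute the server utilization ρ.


ρ = λ/μ = 28.0/79.87 = 0.3506

Final: 0.3506


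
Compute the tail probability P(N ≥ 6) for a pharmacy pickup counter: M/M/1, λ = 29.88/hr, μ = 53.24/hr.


ρ = 29.88/53.24 = 0.5612
P(N ≥ n) = ρ^n = 0.5612^6 = 0.031250

Final: 0.031250


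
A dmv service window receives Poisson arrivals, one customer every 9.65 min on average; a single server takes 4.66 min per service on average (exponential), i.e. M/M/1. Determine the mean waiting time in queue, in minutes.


λ = 60/9.65 = 6.2176 /hr
μ = 60/4.66 = 12.8755 /hr
ρ = λ/μ = 6.2176/12.8755 = 0.4829
Wq = ρ/(μ−λ) = 0.4829/(12.8755−6.2176) = 0.07253 hr
In minutes: 0.07253·60 = 4.352 min

Final: 4.352 min


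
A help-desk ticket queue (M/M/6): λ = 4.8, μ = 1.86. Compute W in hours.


a = 2.5806; ρ = 0.4301; P₀ = 0.075207
Lq = P₀·a^c·ρ/(c!(1−ρ)²) = 0.04086
Wq = Lq/λ = 0.04086/4.8 = 0.008512 hr
W = Wq + 1/μ = 0.008512 + 0.53763 = 0.54615 hr

Final: 0.54615 hr


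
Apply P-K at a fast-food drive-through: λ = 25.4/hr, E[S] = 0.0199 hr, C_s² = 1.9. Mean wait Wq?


ρ = λ·E[S] = 25.4·0.0199 = 0.5055
E[S²] = E[S]²(1+C_s²) = 0.0199²·(1+1.9) = 0.001148
Wq = λ·E[S²]/(2(1−ρ)) = 25.4·0.001148/(2·0.4945) = 0.02949 hr

Final: 0.02949 hr


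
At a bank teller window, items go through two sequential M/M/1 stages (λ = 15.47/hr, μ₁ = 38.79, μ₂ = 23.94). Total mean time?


Each node sees arrival rate λ = 15.47/hr (tandem ⇒ throughput preserved).
W₁ = 1/(μ₁−λ) = 1/(38.79−15.47) = 0.04288 hr
W₂ = 1/(μ₂−λ) = 1/(23.94−15.47) = 0.11806 hr
W_total = W₁ + W₂ = 0.04288 + 0.11806 = 0.16095 hr

Final: 0.16095 hr


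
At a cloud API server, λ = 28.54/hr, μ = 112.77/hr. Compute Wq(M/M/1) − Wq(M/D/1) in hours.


ρ = 28.54/112.77 = 0.2531
Wq(M/M/1) = ρ/(μ−λ) = 0.2531/84.23 = 0.003005 hr
Wq(M/D/1) = ρ/(2(μ−λ)) = 0.001502 hr
Savings = 0.003005 − 0.001502 = 0.001502 hr

Final: 0.001502 hr


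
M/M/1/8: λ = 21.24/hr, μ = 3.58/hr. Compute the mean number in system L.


ρ = 21.24/3.58 = 5.9330
L = ρ[1 − (K+1)ρ^K + Kρ^(K+1)] / [(1−ρ)(1−ρ^(K+1))]
Numerator: 5.9330·(1 − 9·1535224.477445 + 8·9108426.787967) = 350343684.341631
Denominator: (-4.9330)·(-9108425.787967) = 44931508.216619
L = 350343684.341631/44931508.216619 = 7.7973

Final: 7.7973


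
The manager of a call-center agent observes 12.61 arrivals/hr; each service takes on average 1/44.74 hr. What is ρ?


ρ = λ/μ = 12.61/44.74 = 0.2819

Final: 0.2819


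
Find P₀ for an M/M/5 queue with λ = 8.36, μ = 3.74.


a = λ/μ = 8.36/3.74 = 2.2353; ρ = a/c = 0.4471
Σ_{k=0}^{4} a^k/k! (terms k=0..4) = 1.00000 + 2.23529 + 2.49827 + 1.86146 + 1.04023 = 8.63525
Tail: a^5/(5!(1−ρ)) = 55.80503/(120·0.5529) = 0.84103
P₀ = 1/(8.63525 + 0.84103) = 1/9.47628 = 0.105527

Final: 0.105527


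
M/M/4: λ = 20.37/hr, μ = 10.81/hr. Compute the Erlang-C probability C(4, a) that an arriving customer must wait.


a = λ/μ = 1.8844; ρ = a/4 = 0.4711
P₀ = 0.147749 (from M/M/c formula)
C(c,a) = [a^c/(c!(1−ρ))]·P₀ = [12.60844/(24·0.5289)]·0.147749
= 0.99328·0.147749 = 0.146755

Final: 0.146755


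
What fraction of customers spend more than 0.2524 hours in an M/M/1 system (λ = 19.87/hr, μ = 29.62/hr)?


W ~ Exponential(μ−λ) for M/M/1.
μ − λ = 29.62 − 19.87 = 9.7500
P(W > t) = e^{−(μ−λ)t} = e^{−2.4609} = 0.085358

Final: 0.085358


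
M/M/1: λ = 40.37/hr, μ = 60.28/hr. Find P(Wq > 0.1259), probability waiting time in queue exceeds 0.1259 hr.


ρ = 40.37/60.28 = 0.6697
P(Wq > t) = ρ·e^{−(μ−λ)t} = 0.6697·e^{−2.5067}
= 0.6697·0.081539 = 0.054608

Final: 0.054608


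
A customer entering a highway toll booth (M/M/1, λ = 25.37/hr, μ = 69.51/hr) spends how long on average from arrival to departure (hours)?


W = 1/(μ−λ) = 1/(69.51 − 25.37) = 1/44.14 = 0.02266 hr

Final: 0.02266 hr


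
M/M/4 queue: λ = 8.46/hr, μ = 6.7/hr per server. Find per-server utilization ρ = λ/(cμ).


ρ = λ/(cμ) = 8.46/(4·6.7) = 8.46/26.80 = 0.3157

Final: 0.3157


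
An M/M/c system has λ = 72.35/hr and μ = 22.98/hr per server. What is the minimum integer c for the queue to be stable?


Stability requires cμ > λ ⇔ c > λ/μ.
λ/μ = 72.35/22.98 = 3.1484
Minimum integer c = ⌊3.1484⌋ + 1 = 4
Check: 4·22.98 = 91.92 > 72.35, while 3·22.98 = 68.94 ≤ 72.35

Final: 4 servers


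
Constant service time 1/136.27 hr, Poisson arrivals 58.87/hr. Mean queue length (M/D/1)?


ρ = 58.87/136.27 = 0.4320
M/D/1: Lq = ρ²/(2(1−ρ)) = 0.1866/(2·0.5680) = 0.16429

Final: 0.16429


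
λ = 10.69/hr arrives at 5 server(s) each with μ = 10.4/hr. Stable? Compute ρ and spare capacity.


Total capacity cμ = 5·10.4 = 52.00/hr
ρ = λ/(cμ) = 10.69/52.00 = 0.2056
Stable ⇔ ρ < 1: YES
Spare capacity = cμ − λ = 52.00 − 10.69 = 41.31/hr

Final: ρ = 0.2056; stable; margin = 41.31/hr


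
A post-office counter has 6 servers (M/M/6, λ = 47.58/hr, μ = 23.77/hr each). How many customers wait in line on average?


a = λ/μ = 2.0017; ρ = a/6 = 0.3336
P₀ = 0.134907
Lq = P₀·a^c·ρ / (c!·(1−ρ)²) = 0.134907·64.32378·0.3336/(720·0.44407)
= 0.009055

Final: 0.009055


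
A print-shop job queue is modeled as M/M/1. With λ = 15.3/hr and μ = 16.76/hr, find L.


ρ = λ/μ = 15.3/16.76 = 0.9129
L = ρ/(1−ρ) = 0.9129/(1 − 0.9129) = 0.9129/0.08711 = 10.4795

Final: 10.4795


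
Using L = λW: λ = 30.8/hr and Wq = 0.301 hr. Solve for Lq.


Lq = λWq = 30.8·0.301 = 9.2708

Final: 9.2708


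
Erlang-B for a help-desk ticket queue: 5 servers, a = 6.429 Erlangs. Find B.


B(c,a) = (a^c/c!) / Σ_{k=0}^{c} a^k/k!
a^5/5! = 91.524188
Σ terms (k=0..5): 1.00000 + 6.42900 + 20.66602 + 44.28728 + 71.18073 + 91.52419 = 235.087224
B = 91.524188/235.087224 = 0.389320

Final: 0.389320


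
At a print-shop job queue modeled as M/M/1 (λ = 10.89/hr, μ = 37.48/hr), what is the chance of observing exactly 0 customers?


ρ = 10.89/37.48 = 0.2906
P_n = (1−ρ)·ρ^n = (1 − 0.2906)·0.2906^0 = 0.7094·1.000000 = 0.709445

Final: 0.709445


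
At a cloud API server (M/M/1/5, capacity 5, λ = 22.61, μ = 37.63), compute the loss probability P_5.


ρ = λ/μ = 22.61/37.63 = 0.6009
P_K = (1−ρ)ρ^K/(1−ρ^(K+1)) = (0.3991·0.078313)/(1 − 0.047054)
= 0.031258/0.952946 = 0.032802

Final: 0.032802


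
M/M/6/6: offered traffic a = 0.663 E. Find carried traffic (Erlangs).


B(6,0.663) = 0.00006079 (Erlang-B)
Carried load = a(1 − B) = 0.663·(1 − 0.00006079) = 0.663·0.999939 = 0.6630 E

Final: 0.6630 Erlangs


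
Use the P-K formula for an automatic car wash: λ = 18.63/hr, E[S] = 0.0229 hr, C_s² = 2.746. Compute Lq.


ρ = λ·E[S] = 18.63·0.0229 = 0.4266
Lq = ρ²(1+C_s²)/(2(1−ρ)) = 0.1820·(1+2.746)/(2·0.5734)
= 0.1820·3.7460/1.1467 = 0.59456

Final: 0.59456


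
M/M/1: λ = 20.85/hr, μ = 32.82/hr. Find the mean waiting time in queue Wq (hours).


ρ = 20.85/32.82 = 0.6353
Wq = ρ/(μ−λ) = 0.6353/(32.82 − 20.85) = 0.6353/11.97 = 0.05307 hr

Final: 0.05307 hr


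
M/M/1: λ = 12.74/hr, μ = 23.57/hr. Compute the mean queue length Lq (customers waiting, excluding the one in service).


ρ = 12.74/23.57 = 0.5405
Lq = ρ²/(1−ρ) = 0.2922/0.4595 = 0.6358

Final: 0.6358


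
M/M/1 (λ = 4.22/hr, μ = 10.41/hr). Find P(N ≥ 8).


ρ = 4.22/10.41 = 0.4054
P(N ≥ n) = ρ^n = 0.4054^8 = 0.0007293

Final: 0.0007293


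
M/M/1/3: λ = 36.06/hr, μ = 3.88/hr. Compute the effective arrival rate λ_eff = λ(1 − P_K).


ρ = 9.2938; P_K = (1−ρ)ρ^3/(1−ρ^4) = 0.892521
λ_eff = λ(1 − P_K) = 36.06·(1 − 0.892521) = 36.06·0.107479 = 3.8757 /hr

Final: 3.8757 /hr


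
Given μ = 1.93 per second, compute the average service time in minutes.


Mean service time = 1/μ = 1/1.93 second = 0.51813 second
In minutes: 0.51813 × 0.0166667 = 0.008636 min

Final: 0.008636 min


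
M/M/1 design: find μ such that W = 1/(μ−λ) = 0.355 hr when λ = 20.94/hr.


W = 1/(μ−λ) ⇒ μ − λ = 1/W = 1/0.355 = 2.8169
μ = λ + 1/W = 20.94 + 2.8169 = 23.7569 per hr

Final: 23.7569 /hr


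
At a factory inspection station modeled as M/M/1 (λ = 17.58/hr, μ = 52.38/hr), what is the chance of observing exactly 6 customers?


ρ = 17.58/52.38 = 0.3356
P_n = (1−ρ)·ρ^n = (1 − 0.3356)·0.3356^6 = 0.6644·0.001429 = 0.0009496

Final: 0.0009496


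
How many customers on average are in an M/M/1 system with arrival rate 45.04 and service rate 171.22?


ρ = λ/μ = 45.04/171.22 = 0.2631
L = ρ/(1−ρ) = 0.2631/(1 − 0.2631) = 0.2631/0.7369 = 0.3570

Final: 0.3570


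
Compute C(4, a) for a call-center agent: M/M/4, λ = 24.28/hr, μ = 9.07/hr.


a = λ/μ = 2.6770; ρ = a/4 = 0.6692
P₀ = 0.059080 (from M/M/c formula)
C(c,a) = [a^c/(c!(1−ρ))]·P₀ = [51.35297/(24·0.3308)]·0.059080
= 6.46905·0.059080 = 0.382190

Final: 0.382190


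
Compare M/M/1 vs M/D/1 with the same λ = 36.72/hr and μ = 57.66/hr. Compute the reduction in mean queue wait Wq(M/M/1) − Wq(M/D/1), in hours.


ρ = 36.72/57.66 = 0.6368
Wq(M/M/1) = ρ/(μ−λ) = 0.6368/20.94 = 0.03041 hr
Wq(M/D/1) = ρ/(2(μ−λ)) = 0.01521 hr
Savings = 0.03041 − 0.01521 = 0.01521 hr

Final: 0.01521 hr


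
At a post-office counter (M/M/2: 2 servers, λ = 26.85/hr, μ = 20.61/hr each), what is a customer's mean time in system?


a = 1.3028; ρ = 0.6514; P₀ = 0.211106
Lq = P₀·a^c·ρ/(c!(1−ρ)²) = 0.96016
Wq = Lq/λ = 0.96016/26.85 = 0.03576 hr
W = Wq + 1/μ = 0.03576 + 0.04852 = 0.08428 hr

Final: 0.08428 hr


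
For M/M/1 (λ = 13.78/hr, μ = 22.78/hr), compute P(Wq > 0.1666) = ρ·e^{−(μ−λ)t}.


ρ = 13.78/22.78 = 0.6049
P(Wq > t) = ρ·e^{−(μ−λ)t} = 0.6049·e^{−1.4994}
= 0.6049·0.223264 = 0.135056

Final: 0.135056


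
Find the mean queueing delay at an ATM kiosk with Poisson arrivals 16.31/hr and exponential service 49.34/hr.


ρ = 16.31/49.34 = 0.3306
Wq = ρ/(μ−λ) = 0.3306/(49.34 − 16.31) = 0.3306/33.03 = 0.01001 hr

Final: 0.01001 hr


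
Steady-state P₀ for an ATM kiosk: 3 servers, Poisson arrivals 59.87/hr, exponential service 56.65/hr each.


a = λ/μ = 59.87/56.65 = 1.0568; ρ = a/c = 0.3523
Σ_{k=0}^{2} a^k/k! (terms k=0..2) = 1.00000 + 1.05684 + 0.55846 = 2.61530
Tail: a^3/(3!(1−ρ)) = 1.18040/(6·0.6477) = 0.30373
P₀ = 1/(2.61530 + 0.30373) = 1/2.91903 = 0.342580

Final: 0.342580


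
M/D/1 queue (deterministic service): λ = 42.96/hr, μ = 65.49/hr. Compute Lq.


ρ = 42.96/65.49 = 0.6560
M/D/1: Lq = ρ²/(2(1−ρ)) = 0.4303/(2·0.3440) = 0.62541

Final: 0.62541


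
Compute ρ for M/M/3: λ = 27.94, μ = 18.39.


ρ = λ/(cμ) = 27.94/(3·18.39) = 27.94/55.17 = 0.5064

Final: 0.5064


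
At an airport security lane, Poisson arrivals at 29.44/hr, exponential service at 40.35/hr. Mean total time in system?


W = 1/(μ−λ) = 1/(40.35 − 29.44) = 1/10.91 = 0.09166 hr

Final: 0.09166 hr


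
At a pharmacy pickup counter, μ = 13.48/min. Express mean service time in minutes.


Mean service time = 1/μ = 1/13.48 minute = 0.07418 minute
In minutes: 0.07418 × 1 = 0.07418 min

Final: 0.07418 min


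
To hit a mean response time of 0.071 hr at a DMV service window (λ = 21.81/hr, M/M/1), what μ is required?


W = 1/(μ−λ) ⇒ μ − λ = 1/W = 1/0.071 = 14.0845
μ = λ + 1/W = 21.81 + 14.0845 = 35.8945 per hr

Final: 35.8945 /hr


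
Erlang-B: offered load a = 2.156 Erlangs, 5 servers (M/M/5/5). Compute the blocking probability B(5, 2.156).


B(c,a) = (a^c/c!) / Σ_{k=0}^{c} a^k/k!
a^5/5! = 0.388206
Σ terms (k=0..5): 1.00000 + 2.15600 + 2.32417 + 1.67030 + 0.90029 + 0.38821 = 8.438969
B = 0.388206/8.438969 = 0.046002

Final: 0.046002


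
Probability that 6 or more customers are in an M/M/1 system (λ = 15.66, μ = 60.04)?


ρ = 15.66/60.04 = 0.2608
P(N ≥ n) = ρ^n = 0.2608^6 = 0.0003149

Final: 0.0003149


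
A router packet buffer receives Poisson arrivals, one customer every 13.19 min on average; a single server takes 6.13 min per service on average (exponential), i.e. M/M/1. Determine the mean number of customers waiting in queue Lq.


λ = 60/13.19 = 4.5489 /hr
μ = 60/6.13 = 9.7879 /hr
ρ = λ/μ = 4.5489/9.7879 = 0.4647
Lq = ρ²/(1−ρ) = 0.2160/0.5353 = 0.4035

Final: 0.4035


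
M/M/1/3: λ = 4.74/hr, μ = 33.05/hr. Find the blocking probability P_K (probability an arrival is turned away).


ρ = λ/μ = 4.74/33.05 = 0.1434
P_K = (1−ρ)ρ^K/(1−ρ^(K+1)) = (0.8566·0.002950)/(1 − 0.0004231)
= 0.002527/0.999577 = 0.002528

Final: 0.002528


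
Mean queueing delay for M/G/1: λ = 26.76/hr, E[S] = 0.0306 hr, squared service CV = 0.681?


ρ = λ·E[S] = 26.76·0.0306 = 0.8189
E[S²] = E[S]²(1+C_s²) = 0.0306²·(1+0.681) = 0.001574
Wq = λ·E[S²]/(2(1−ρ)) = 26.76·0.001574/(2·0.1811) = 0.11626 hr

Final: 0.11626 hr


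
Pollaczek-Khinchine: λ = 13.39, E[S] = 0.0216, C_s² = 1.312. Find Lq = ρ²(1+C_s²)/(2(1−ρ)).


ρ = λ·E[S] = 13.39·0.0216 = 0.2892
Lq = ρ²(1+C_s²)/(2(1−ρ)) = 0.08365·(1+1.312)/(2·0.7108)
= 0.08365·2.3120/1.4216 = 0.13605

Final: 0.13605


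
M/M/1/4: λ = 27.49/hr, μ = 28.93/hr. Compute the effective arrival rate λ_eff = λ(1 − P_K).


ρ = 0.9502; P_K = (1−ρ)ρ^4/(1−ρ^5) = 0.180116
λ_eff = λ(1 − P_K) = 27.49·(1 − 0.180116) = 27.49·0.819884 = 22.5386 /hr

Final: 22.5386 /hr


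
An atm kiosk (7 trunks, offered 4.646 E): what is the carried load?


B(7,4.646) = 0.098790 (Erlang-B)
Carried load = a(1 − B) = 4.646·(1 − 0.098790) = 4.646·0.901210 = 4.1870 E

Final: 4.1870 Erlangs


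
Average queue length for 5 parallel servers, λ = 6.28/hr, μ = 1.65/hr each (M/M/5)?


a = λ/μ = 3.8061; ρ = a/5 = 0.7612
P₀ = 0.017285
Lq = P₀·a^c·ρ / (c!·(1−ρ)²) = 0.017285·798.69046·0.7612/(120·0.05702)
= 1.53581

Final: 1.53581


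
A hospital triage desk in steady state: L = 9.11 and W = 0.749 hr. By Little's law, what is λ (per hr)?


λ = L/W = 9.11/0.749 = 12.1629 /hr

Final: 12.1629 /hr


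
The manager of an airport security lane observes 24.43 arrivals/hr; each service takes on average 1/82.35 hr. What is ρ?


ρ = λ/μ = 24.43/82.35 = 0.2967

Final: 0.2967


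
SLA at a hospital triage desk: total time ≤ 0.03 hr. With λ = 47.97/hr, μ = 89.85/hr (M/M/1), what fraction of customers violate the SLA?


W ~ Exponential(μ−λ) for M/M/1.
μ − λ = 89.85 − 47.97 = 41.8800
P(W > t) = e^{−(μ−λ)t} = e^{−1.2564} = 0.284677

Final: 0.284677


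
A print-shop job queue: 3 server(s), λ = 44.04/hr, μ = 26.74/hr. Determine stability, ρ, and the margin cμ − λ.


Total capacity cμ = 3·26.74 = 80.22/hr
ρ = λ/(cμ) = 44.04/80.22 = 0.5490
Stable ⇔ ρ < 1: YES
Spare capacity = cμ − λ = 80.22 − 44.04 = 36.18/hr

Final: ρ = 0.5490; stable; margin = 36.18/hr


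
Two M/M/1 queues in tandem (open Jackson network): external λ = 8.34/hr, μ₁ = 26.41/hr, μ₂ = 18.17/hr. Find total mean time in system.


Each node sees arrival rate λ = 8.34/hr (tandem ⇒ throughput preserved).
W₁ = 1/(μ₁−λ) = 1/(26.41−8.34) = 0.05534 hr
W₂ = 1/(μ₂−λ) = 1/(18.17−8.34) = 0.10173 hr
W_total = W₁ + W₂ = 0.05534 + 0.10173 = 0.15707 hr

Final: 0.15707 hr


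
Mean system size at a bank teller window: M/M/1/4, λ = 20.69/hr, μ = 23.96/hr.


ρ = 20.69/23.96 = 0.8635
L = ρ[1 − (K+1)ρ^K + Kρ^(K+1)] / [(1−ρ)(1−ρ^(K+1))]
Numerator: 0.8635·(1 − 5·0.556025 + 4·0.480141) = 0.121269
Denominator: (0.1365)·(0.519859) = 0.070949
L = 0.121269/0.070949 = 1.7092

Final: 1.7092


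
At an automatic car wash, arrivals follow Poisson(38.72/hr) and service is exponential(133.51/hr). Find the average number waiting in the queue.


ρ = 38.72/133.51 = 0.2900
Lq = ρ²/(1−ρ) = 0.08411/0.7100 = 0.1185

Final: 0.1185


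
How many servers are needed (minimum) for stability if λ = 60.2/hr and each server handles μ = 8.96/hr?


Stability requires cμ > λ ⇔ c > λ/μ.
λ/μ = 60.2/8.96 = 6.7188
Minimum integer c = ⌊6.7188⌋ + 1 = 7
Check: 7·8.96 = 62.72 > 60.2, while 6·8.96 = 53.76 ≤ 60.2

Final: 7 servers


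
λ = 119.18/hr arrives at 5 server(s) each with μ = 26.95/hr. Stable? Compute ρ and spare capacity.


Total capacity cμ = 5·26.95 = 134.75/hr
ρ = λ/(cμ) = 119.18/134.75 = 0.8845
Stable ⇔ ρ < 1: YES
Spare capacity = cμ − λ = 134.75 − 119.18 = 15.57/hr

Final: ρ = 0.8845; stable; margin = 15.57/hr


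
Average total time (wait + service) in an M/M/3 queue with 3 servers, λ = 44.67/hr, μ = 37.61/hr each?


a = 1.1877; ρ = 0.3959; P₀ = 0.298035
Lq = P₀·a^c·ρ/(c!(1−ρ)²) = 0.09029
Wq = Lq/λ = 0.09029/44.67 = 0.002021 hr
W = Wq + 1/μ = 0.002021 + 0.02659 = 0.02861 hr

Final: 0.02861 hr


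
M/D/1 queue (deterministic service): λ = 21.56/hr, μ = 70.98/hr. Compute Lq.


ρ = 21.56/70.98 = 0.3037
M/D/1: Lq = ρ²/(2(1−ρ)) = 0.09226/(2·0.6963) = 0.06626

Final: 0.06626


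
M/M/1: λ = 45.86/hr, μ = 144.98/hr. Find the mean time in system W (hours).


W = 1/(μ−λ) = 1/(144.98 − 45.86) = 1/99.12 = 0.01009 hr

Final: 0.01009 hr


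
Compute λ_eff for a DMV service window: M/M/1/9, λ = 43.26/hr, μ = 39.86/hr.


ρ = 1.0853; P_K = (1−ρ)ρ^9/(1−ρ^10) = 0.140616
λ_eff = λ(1 − P_K) = 43.26·(1 − 0.140616) = 43.26·0.859384 = 37.1769 /hr

Final: 37.1769 /hr


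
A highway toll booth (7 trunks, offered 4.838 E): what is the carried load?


B(7,4.838) = 0.110448 (Erlang-B)
Carried load = a(1 − B) = 4.838·(1 − 0.110448) = 4.838·0.889552 = 4.3037 E

Final: 4.3037 Erlangs


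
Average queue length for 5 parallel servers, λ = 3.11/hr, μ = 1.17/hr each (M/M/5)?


a = λ/μ = 2.6581; ρ = a/5 = 0.5316
P₀ = 0.067740
Lq = P₀·a^c·ρ / (c!·(1−ρ)²) = 0.067740·132.70052·0.5316/(120·0.21938)
= 0.18153

Final: 0.18153


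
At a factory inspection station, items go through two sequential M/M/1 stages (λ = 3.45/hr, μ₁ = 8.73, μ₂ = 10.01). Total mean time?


Each node sees arrival rate λ = 3.45/hr (tandem ⇒ throughput preserved).
W₁ = 1/(μ₁−λ) = 1/(8.73−3.45) = 0.18939 hr
W₂ = 1/(μ₂−λ) = 1/(10.01−3.45) = 0.15244 hr
W_total = W₁ + W₂ = 0.18939 + 0.15244 = 0.34183 hr

Final: 0.34183 hr


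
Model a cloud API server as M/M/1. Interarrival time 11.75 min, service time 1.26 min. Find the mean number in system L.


λ = 60/11.75 = 5.1064 /hr
μ = 60/1.26 = 47.6190 /hr
ρ = λ/μ = 5.1064/47.6190 = 0.1072
L = ρ/(1−ρ) = 0.1072/0.8928 = 0.1201

Final: 0.1201


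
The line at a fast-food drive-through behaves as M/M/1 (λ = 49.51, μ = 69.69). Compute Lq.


ρ = 49.51/69.69 = 0.7104
Lq = ρ²/(1−ρ) = 0.5047/0.2896 = 1.7430

Final: 1.7430


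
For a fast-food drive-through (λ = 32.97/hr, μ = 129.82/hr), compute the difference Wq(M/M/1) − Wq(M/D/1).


ρ = 32.97/129.82 = 0.2540
Wq(M/M/1) = ρ/(μ−λ) = 0.2540/96.85 = 0.002622 hr
Wq(M/D/1) = ρ/(2(μ−λ)) = 0.001311 hr
Savings = 0.002622 − 0.001311 = 0.001311 hr

Final: 0.001311 hr


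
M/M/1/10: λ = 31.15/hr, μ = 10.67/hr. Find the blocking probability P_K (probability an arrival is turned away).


ρ = λ/μ = 31.15/10.67 = 2.9194
P_K = (1−ρ)ρ^K/(1−ρ^(K+1)) = (-1.9194·44971.390468)/(1 − 131289.485763)
= -86318.095295/-131288.485763 = 0.657469

Final: 0.657469


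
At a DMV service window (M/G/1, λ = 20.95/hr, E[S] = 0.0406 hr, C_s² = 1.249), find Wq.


ρ = λ·E[S] = 20.95·0.0406 = 0.8506
E[S²] = E[S]²(1+C_s²) = 0.0406²·(1+1.249) = 0.003707
Wq = λ·E[S²]/(2(1−ρ)) = 20.95·0.003707/(2·0.1494) = 0.25987 hr

Final: 0.25987 hr


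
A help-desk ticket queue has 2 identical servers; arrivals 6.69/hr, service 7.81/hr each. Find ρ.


ρ = λ/(cμ) = 6.69/(2·7.81) = 6.69/15.62 = 0.4283

Final: 0.4283


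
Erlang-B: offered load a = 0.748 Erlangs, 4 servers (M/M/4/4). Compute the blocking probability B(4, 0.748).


B(c,a) = (a^c/c!) / Σ_{k=0}^{c} a^k/k!
a^4/4! = 0.013044
Σ terms (k=0..4): 1.00000 + 0.74800 + 0.27975 + 0.06975 + 0.01304 = 2.110547
B = 0.013044/2.110547 = 0.006180

Final: 0.006180


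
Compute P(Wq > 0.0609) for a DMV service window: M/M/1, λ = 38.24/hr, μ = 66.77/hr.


ρ = 38.24/66.77 = 0.5727
P(Wq > t) = ρ·e^{−(μ−λ)t} = 0.5727·e^{−1.7375}
= 0.5727·0.175964 = 0.100777

Final: 0.100777


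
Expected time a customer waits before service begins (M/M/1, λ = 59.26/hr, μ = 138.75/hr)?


ρ = 59.26/138.75 = 0.4271
Wq = ρ/(μ−λ) = 0.4271/(138.75 − 59.26) = 0.4271/79.49 = 0.005373 hr

Final: 0.005373 hr


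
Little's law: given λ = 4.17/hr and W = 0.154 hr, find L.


L = λW = 4.17·0.154 = 0.6422

Final: 0.6422


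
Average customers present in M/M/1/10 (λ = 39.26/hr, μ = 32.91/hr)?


ρ = 39.26/32.91 = 1.1930
L = ρ[1 − (K+1)ρ^K + Kρ^(K+1)] / [(1−ρ)(1−ρ^(K+1))]
Numerator: 1.1930·(1 − 11·5.837463 + 10·6.963804) = 7.665839
Denominator: (-0.1930)·(-5.963804) = 1.150719
L = 7.665839/1.150719 = 6.6618

Final: 6.6618


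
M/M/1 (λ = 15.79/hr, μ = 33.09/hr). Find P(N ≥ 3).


ρ = 15.79/33.09 = 0.4772
P(N ≥ n) = ρ^n = 0.4772^3 = 0.108657

Final: 0.108657


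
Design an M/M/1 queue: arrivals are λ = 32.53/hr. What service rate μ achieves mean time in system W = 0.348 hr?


W = 1/(μ−λ) ⇒ μ − λ = 1/W = 1/0.348 = 2.8736
μ = λ + 1/W = 32.53 + 2.8736 = 35.4036 per hr

Final: 35.4036 /hr


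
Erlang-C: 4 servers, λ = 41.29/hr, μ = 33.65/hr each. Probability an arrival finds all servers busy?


a = λ/μ = 1.2270; ρ = a/4 = 0.3068
P₀ = 0.292054 (from M/M/c formula)
C(c,a) = [a^c/(c!(1−ρ))]·P₀ = [2.26694/(24·0.6932)]·0.292054
= 0.13625·0.292054 = 0.039793

Final: 0.039793


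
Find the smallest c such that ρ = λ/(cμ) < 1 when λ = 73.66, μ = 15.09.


Stability requires cμ > λ ⇔ c > λ/μ.
λ/μ = 73.66/15.09 = 4.8814
Minimum integer c = ⌊4.8814⌋ + 1 = 5
Check: 5·15.09 = 75.45 > 73.66, while 4·15.09 = 60.36 ≤ 73.66

Final: 5 servers


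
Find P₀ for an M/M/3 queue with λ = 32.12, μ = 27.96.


a = λ/μ = 32.12/27.96 = 1.1488; ρ = a/c = 0.3829
Σ_{k=0}^{2} a^k/k! (terms k=0..2) = 1.00000 + 1.14878 + 0.65985 = 2.80864
Tail: a^3/(3!(1−ρ)) = 1.51606/(6·0.6171) = 0.40948
P₀ = 1/(2.80864 + 0.40948) = 1/3.21811 = 0.310741

Final: 0.310741


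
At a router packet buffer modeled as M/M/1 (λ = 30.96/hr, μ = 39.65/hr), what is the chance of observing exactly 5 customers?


ρ = 30.96/39.65 = 0.7808
P_n = (1−ρ)·ρ^n = (1 − 0.7808)·0.7808^5 = 0.2192·0.290261 = 0.063616

Final: 0.063616


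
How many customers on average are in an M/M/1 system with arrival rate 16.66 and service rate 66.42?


ρ = λ/μ = 16.66/66.42 = 0.2508
L = ρ/(1−ρ) = 0.2508/(1 − 0.2508) = 0.2508/0.7492 = 0.3348

Final: 0.3348


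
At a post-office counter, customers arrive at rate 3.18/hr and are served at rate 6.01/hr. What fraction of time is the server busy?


ρ = λ/μ = 3.18/6.01 = 0.5291

Final: 0.5291


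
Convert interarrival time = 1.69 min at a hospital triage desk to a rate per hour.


λ = 1/(interarrival time) in consistent units.
1 hour = 60 min, so λ = 60/1.69 = 35.5030 per hour

Final: 35.5030 /hr


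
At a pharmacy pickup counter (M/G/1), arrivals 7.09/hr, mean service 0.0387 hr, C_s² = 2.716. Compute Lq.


ρ = λ·E[S] = 7.09·0.0387 = 0.2744
Lq = ρ²(1+C_s²)/(2(1−ρ)) = 0.07529·(1+2.716)/(2·0.7256)
= 0.07529·3.7160/1.4512 = 0.19278

Final: 0.19278


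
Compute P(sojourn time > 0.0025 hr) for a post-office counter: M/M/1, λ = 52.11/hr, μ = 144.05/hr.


W ~ Exponential(μ−λ) for M/M/1.
μ − λ = 144.05 − 52.11 = 91.9400
P(W > t) = e^{−(μ−λ)t} = e^{−0.2299} = 0.794653

Final: 0.794653


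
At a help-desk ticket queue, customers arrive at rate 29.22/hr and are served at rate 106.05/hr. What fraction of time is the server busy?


ρ = λ/μ = 29.22/106.05 = 0.2755

Final: 0.2755


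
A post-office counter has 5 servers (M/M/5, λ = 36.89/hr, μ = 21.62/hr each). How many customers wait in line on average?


a = λ/μ = 1.7063; ρ = a/5 = 0.3413
P₀ = 0.180959
Lq = P₀·a^c·ρ / (c!·(1−ρ)²) = 0.180959·14.46321·0.3413/(120·0.43394)
= 0.01715

Final: 0.01715


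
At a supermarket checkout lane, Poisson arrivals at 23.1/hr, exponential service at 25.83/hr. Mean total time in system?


W = 1/(μ−λ) = 1/(25.83 − 23.1) = 1/2.73 = 0.3663 hr

Final: 0.3663 hr


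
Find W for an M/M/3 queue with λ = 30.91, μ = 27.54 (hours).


a = 1.1224; ρ = 0.3741; P₀ = 0.319619
Lq = P₀·a^c·ρ/(c!(1−ρ)²) = 0.07193
Wq = Lq/λ = 0.07193/30.91 = 0.002327 hr
W = Wq + 1/μ = 0.002327 + 0.03631 = 0.03864 hr

Final: 0.03864 hr


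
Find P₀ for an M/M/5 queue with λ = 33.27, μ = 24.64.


a = λ/μ = 33.27/24.64 = 1.3502; ρ = a/c = 0.2700
Σ_{k=0}^{4} a^k/k! (terms k=0..4) = 1.00000 + 1.35024 + 0.91158 + 0.41028 + 0.13850 = 3.81060
Tail: a^5/(5!(1−ρ)) = 4.48808/(120·0.7300) = 0.05124
P₀ = 1/(3.81060 + 0.05124) = 1/3.86184 = 0.258944

Final: 0.258944


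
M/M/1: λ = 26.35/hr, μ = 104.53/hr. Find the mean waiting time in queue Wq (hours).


ρ = 26.35/104.53 = 0.2521
Wq = ρ/(μ−λ) = 0.2521/(104.53 − 26.35) = 0.2521/78.18 = 0.003224 hr

Final: 0.003224 hr


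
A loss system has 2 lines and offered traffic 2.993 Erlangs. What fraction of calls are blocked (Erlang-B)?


B(c,a) = (a^c/c!) / Σ_{k=0}^{c} a^k/k!
a^2/2! = 4.479024
Σ terms (k=0..2): 1.00000 + 2.99300 + 4.47902 = 8.472024
B = 4.479024/8.472024 = 0.528684

Final: 0.528684


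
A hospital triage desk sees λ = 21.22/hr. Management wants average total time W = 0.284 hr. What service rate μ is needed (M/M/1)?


W = 1/(μ−λ) ⇒ μ − λ = 1/W = 1/0.284 = 3.5211
μ = λ + 1/W = 21.22 + 3.5211 = 24.7411 per hr

Final: 24.7411 /hr


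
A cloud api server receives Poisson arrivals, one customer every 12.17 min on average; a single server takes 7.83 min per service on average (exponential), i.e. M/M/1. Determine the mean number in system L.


λ = 60/12.17 = 4.9302 /hr
μ = 60/7.83 = 7.6628 /hr
ρ = λ/μ = 4.9302/7.6628 = 0.6434
L = ρ/(1−ρ) = 0.6434/0.3566 = 1.8041

Final: 1.8041


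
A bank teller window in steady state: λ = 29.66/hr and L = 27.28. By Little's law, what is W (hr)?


W = L/λ = 27.28/29.66 = 0.9198 hr

Final: 0.9198 hr


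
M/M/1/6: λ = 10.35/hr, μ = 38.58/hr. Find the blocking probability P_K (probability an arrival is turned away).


ρ = λ/μ = 10.35/38.58 = 0.2683
P_K = (1−ρ)ρ^K/(1−ρ^(K+1)) = (0.7317·0.0003728)/(1 − 0.0001000)
= 0.0002728/0.999900 = 0.0002728

Final: 0.0002728


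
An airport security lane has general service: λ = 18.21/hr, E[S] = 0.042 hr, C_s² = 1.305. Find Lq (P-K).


ρ = λ·E[S] = 18.21·0.042 = 0.7648
Lq = ρ²(1+C_s²)/(2(1−ρ)) = 0.5849·(1+1.305)/(2·0.2352)
= 0.5849·2.3050/0.4704 = 2.86655

Final: 2.86655


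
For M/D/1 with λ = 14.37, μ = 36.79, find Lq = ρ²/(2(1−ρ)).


ρ = 14.37/36.79 = 0.3906
M/D/1: Lq = ρ²/(2(1−ρ)) = 0.1526/(2·0.6094) = 0.12518

Final: 0.12518


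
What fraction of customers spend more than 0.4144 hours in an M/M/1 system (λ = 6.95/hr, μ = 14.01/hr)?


W ~ Exponential(μ−λ) for M/M/1.
μ − λ = 14.01 − 6.95 = 7.0600
P(W > t) = e^{−(μ−λ)t} = e^{−2.9257} = 0.053629

Final: 0.053629


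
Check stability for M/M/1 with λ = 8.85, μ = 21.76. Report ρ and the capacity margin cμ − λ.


Total capacity cμ = 1·21.76 = 21.76/hr
ρ = λ/(cμ) = 8.85/21.76 = 0.4067
Stable ⇔ ρ < 1: YES
Spare capacity = cμ − λ = 21.76 − 8.85 = 12.91/hr

Final: ρ = 0.4067; stable; margin = 12.91/hr


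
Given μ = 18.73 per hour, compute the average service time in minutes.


Mean service time = 1/μ = 1/18.73 hour = 0.05339 hour
In minutes: 0.05339 × 60 = 3.2034 min

Final: 3.2034 min


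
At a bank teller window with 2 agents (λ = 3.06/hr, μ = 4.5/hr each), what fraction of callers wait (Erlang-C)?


a = λ/μ = 0.6800; ρ = a/2 = 0.3400
P₀ = 0.492537 (from M/M/c formula)
C(c,a) = [a^c/(c!(1−ρ))]·P₀ = [0.46240/(2·0.6600)]·0.492537
= 0.35030·0.492537 = 0.172537

Final: 0.172537


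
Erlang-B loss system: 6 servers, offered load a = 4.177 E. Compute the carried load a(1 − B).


B(6,4.177) = 0.130091 (Erlang-B)
Carried load = a(1 − B) = 4.177·(1 − 0.130091) = 4.177·0.869909 = 3.6336 E

Final: 3.6336 Erlangs


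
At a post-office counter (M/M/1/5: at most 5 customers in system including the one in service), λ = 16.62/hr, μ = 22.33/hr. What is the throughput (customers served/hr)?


ρ = 0.7443; P_K = (1−ρ)ρ^5/(1−ρ^6) = 0.070369
λ_eff = λ(1 − P_K) = 16.62·(1 − 0.070369) = 16.62·0.929631 = 15.4505 /hr

Final: 15.4505 /hr


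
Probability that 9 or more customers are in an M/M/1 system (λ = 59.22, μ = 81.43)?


ρ = 59.22/81.43 = 0.7273
P(N ≥ n) = ρ^n = 0.7273^9 = 0.056906

Final: 0.056906


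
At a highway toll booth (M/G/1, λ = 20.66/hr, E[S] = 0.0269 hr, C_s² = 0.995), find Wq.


ρ = λ·E[S] = 20.66·0.0269 = 0.5558
E[S²] = E[S]²(1+C_s²) = 0.0269²·(1+0.995) = 0.001444
Wq = λ·E[S²]/(2(1−ρ)) = 20.66·0.001444/(2·0.4442) = 0.03357 hr

Final: 0.03357 hr


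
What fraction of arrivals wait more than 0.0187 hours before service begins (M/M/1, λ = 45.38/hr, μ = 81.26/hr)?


ρ = 45.38/81.26 = 0.5585
P(Wq > t) = ρ·e^{−(μ−λ)t} = 0.5585·e^{−0.6710}
= 0.5585·0.511220 = 0.285493

Final: 0.285493


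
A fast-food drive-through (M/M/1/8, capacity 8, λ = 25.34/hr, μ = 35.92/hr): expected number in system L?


ρ = 25.34/35.92 = 0.7055
L = ρ[1 − (K+1)ρ^K + Kρ^(K+1)] / [(1−ρ)(1−ρ^(K+1))]
Numerator: 0.7055·(1 − 9·0.061343 + 8·0.043275) = 0.560212
Denominator: (0.2945)·(0.956725) = 0.281797
L = 0.560212/0.281797 = 1.9880

Final: 1.9880


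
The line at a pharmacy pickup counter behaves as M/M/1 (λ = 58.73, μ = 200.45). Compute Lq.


ρ = 58.73/200.45 = 0.2930
Lq = ρ²/(1−ρ) = 0.08584/0.7070 = 0.1214

Final: 0.1214


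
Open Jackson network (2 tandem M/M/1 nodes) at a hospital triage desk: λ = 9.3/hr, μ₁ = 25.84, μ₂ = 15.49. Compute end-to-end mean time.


Each node sees arrival rate λ = 9.3/hr (tandem ⇒ throughput preserved).
W₁ = 1/(μ₁−λ) = 1/(25.84−9.3) = 0.06046 hr
W₂ = 1/(μ₂−λ) = 1/(15.49−9.3) = 0.16155 hr
W_total = W₁ + W₂ = 0.06046 + 0.16155 = 0.22201 hr

Final: 0.22201 hr


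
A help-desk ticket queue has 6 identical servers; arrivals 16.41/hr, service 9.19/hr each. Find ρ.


ρ = λ/(cμ) = 16.41/(6·9.19) = 16.41/55.14 = 0.2976

Final: 0.2976


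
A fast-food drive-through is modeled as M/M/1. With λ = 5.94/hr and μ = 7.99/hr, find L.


ρ = λ/μ = 5.94/7.99 = 0.7434
L = ρ/(1−ρ) = 0.7434/(1 − 0.7434) = 0.7434/0.2566 = 2.8976

Final: 2.8976


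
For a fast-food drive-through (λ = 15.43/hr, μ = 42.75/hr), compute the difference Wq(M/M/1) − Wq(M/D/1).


ρ = 15.43/42.75 = 0.3609
Wq(M/M/1) = ρ/(μ−λ) = 0.3609/27.32 = 0.01321 hr
Wq(M/D/1) = ρ/(2(μ−λ)) = 0.006606 hr
Savings = 0.01321 − 0.006606 = 0.006606 hr

Final: 0.006606 hr


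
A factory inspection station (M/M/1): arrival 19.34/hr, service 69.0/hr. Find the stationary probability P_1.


ρ = 19.34/69.0 = 0.2803
P_n = (1−ρ)·ρ^n = (1 − 0.2803)·0.2803^1 = 0.7197·0.280290 = 0.201727

Final: 0.201727


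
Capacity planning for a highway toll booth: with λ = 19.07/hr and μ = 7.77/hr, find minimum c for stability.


Stability requires cμ > λ ⇔ c > λ/μ.
λ/μ = 19.07/7.77 = 2.4543
Minimum integer c = ⌊2.4543⌋ + 1 = 3
Check: 3·7.77 = 23.31 > 19.07, while 2·7.77 = 15.54 ≤ 19.07

Final: 3 servers


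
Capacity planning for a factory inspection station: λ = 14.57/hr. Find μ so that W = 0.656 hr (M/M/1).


W = 1/(μ−λ) ⇒ μ − λ = 1/W = 1/0.656 = 1.5244
μ = λ + 1/W = 14.57 + 1.5244 = 16.0944 per hr

Final: 16.0944 /hr


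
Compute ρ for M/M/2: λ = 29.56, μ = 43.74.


ρ = λ/(cμ) = 29.56/(2·43.74) = 29.56/87.48 = 0.3379

Final: 0.3379


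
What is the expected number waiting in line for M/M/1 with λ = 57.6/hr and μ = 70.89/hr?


ρ = 57.6/70.89 = 0.8125
Lq = ρ²/(1−ρ) = 0.6602/0.1875 = 3.5216

Final: 3.5216


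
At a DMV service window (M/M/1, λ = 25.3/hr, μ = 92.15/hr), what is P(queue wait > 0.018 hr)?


ρ = 25.3/92.15 = 0.2746
P(Wq > t) = ρ·e^{−(μ−λ)t} = 0.2746·e^{−1.2033}
= 0.2746·0.300202 = 0.082421

Final: 0.082421


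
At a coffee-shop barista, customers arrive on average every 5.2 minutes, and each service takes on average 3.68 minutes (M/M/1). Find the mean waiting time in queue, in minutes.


λ = 60/5.2 = 11.5385 /hr
μ = 60/3.68 = 16.3043 /hr
ρ = λ/μ = 11.5385/16.3043 = 0.7077
Wq = ρ/(μ−λ) = 0.7077/(16.3043−11.5385) = 0.14849 hr
In minutes: 0.14849·60 = 8.909 min

Final: 8.909 min


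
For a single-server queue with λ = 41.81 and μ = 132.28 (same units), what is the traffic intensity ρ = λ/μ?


ρ = λ/μ = 41.81/132.28 = 0.3161

Final: 0.3161


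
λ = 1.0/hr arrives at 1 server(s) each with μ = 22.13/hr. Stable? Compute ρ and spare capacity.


Total capacity cμ = 1·22.13 = 22.13/hr
ρ = λ/(cμ) = 1.0/22.13 = 0.04519
Stable ⇔ ρ < 1: YES
Spare capacity = cμ − λ = 22.13 − 1.0 = 21.13/hr

Final: ρ = 0.04519; stable; margin = 21.13/hr


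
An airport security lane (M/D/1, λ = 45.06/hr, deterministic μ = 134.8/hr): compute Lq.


ρ = 45.06/134.8 = 0.3343
M/D/1: Lq = ρ²/(2(1−ρ)) = 0.1117/(2·0.6657) = 0.08392

Final: 0.08392


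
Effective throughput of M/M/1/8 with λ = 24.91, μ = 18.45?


ρ = 1.3501; P_K = (1−ρ)ρ^8/(1−ρ^9) = 0.277981
λ_eff = λ(1 − P_K) = 24.91·(1 − 0.277981) = 24.91·0.722019 = 17.9855 /hr

Final: 17.9855 /hr


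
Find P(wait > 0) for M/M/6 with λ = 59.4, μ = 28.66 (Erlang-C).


a = λ/μ = 2.0726; ρ = a/6 = 0.3454
P₀ = 0.125630 (from M/M/c formula)
C(c,a) = [a^c/(c!(1−ρ))]·P₀ = [79.26137/(720·0.6546)]·0.125630
= 0.16818·0.125630 = 0.021128

Final: 0.021128


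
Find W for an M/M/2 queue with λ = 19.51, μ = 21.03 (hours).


a = 0.9277; ρ = 0.4639; P₀ = 0.366250
Lq = P₀·a^c·ρ/(c!(1−ρ)²) = 0.25434
Wq = Lq/λ = 0.25434/19.51 = 0.01304 hr
W = Wq + 1/μ = 0.01304 + 0.04755 = 0.06059 hr

Final: 0.06059 hr


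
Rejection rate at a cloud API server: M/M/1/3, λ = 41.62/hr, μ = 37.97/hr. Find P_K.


ρ = λ/μ = 41.62/37.97 = 1.0961
P_K = (1−ρ)ρ^K/(1−ρ^(K+1)) = (-0.09613·1.316996)/(1 − 1.443597)
= -0.126601/-0.443597 = 0.285396

Final: 0.285396


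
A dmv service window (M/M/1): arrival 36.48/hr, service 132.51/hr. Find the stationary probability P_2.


ρ = 36.48/132.51 = 0.2753
P_n = (1−ρ)·ρ^n = (1 − 0.2753)·0.2753^2 = 0.7247·0.075790 = 0.054925

Final: 0.054925


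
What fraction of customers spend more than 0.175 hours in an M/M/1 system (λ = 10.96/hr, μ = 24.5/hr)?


W ~ Exponential(μ−λ) for M/M/1.
μ − λ = 24.5 − 10.96 = 13.5400
P(W > t) = e^{−(μ−λ)t} = e^{−2.3695} = 0.093527

Final: 0.093527
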